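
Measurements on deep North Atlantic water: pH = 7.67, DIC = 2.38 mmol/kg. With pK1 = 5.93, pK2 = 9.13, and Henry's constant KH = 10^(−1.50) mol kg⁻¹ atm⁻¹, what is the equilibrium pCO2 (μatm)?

α₀ = 1 / (1 + K1/[H⁺] + K1K2/[H⁺]²) = 1 / (1 + 10^+1.74 + 10^+0.28)
   = 1 / (1 + 54.954 + 1.9055) = 1/57.860 = 0.01728
[CO2*] = α₀ × DIC = 0.01728 × 2.38 = 0.04113 mmol/kg
pCO2 = [CO2*]/KH = 4.113×10^-5 / 3.162×10^-2 = 1300 μatm

pCO2 = 1300 μatm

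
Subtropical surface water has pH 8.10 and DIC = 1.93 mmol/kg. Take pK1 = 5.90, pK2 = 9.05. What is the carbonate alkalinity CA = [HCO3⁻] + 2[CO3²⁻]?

CA = 2.11 mmol/kg

CA = [HCO3⁻] + 2[CO3²⁻] = (α₁ + 2α₂)·DIC
At pH 8.10: [H⁺]/K1 = 10^-2.20 = 0.0063096, K2/[H⁺] = 10^-0.95 = 0.11220
α₁ = 1/(1 + 0.0063096 + 0.11220) = 1/1.1185 = 0.8940; α₂ = α₁·K2/[H⁺] = 0.1003
α₁ + 2α₂ = 1.0947
CA = 1.0947 × 1.93 = 2.11 mmol/kg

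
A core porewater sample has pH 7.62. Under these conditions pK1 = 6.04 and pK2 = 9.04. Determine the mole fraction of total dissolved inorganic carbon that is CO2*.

α₀ = 0.0247

α₀ = 1 / (1 + K1/[H⁺] + K1K2/[H⁺]²) = 1 / (1 + 10^+1.58 + 10^+0.16)
   = 1 / (1 + 38.019 + 1.4454) = 1/40.464 = 0.02471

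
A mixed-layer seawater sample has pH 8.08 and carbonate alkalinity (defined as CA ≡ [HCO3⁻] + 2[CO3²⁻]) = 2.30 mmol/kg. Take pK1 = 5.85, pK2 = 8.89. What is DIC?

CA = [HCO3⁻] + 2[CO3²⁻] = (α₁ + 2α₂)·DIC
At pH 8.08: [H⁺]/K1 = 10^-2.23 = 0.0058884, K2/[H⁺] = 10^-0.81 = 0.15488
α₁ = 1/(1 + 0.0058884 + 0.15488) = 1/1.1608 = 0.8615; α₂ = α₁·K2/[H⁺] = 0.1334
α₁ + 2α₂ = 1.1284
DIC = CA / (α₁ + 2α₂) = 2.30 / 1.1284 = 2.04 mmol/kg

DIC = 2.04 mmol/kg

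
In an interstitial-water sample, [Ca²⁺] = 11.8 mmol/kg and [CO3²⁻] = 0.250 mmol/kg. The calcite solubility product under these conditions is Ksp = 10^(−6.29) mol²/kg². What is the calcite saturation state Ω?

Ω = 5.75

Ksp = 10^(−6.29) = 5.129×10^-7
Ω = [Ca²⁺][CO3²⁻]/Ksp = (11.8×10^-3)(0.250×10^-3) / 5.129×10^-7 = 5.75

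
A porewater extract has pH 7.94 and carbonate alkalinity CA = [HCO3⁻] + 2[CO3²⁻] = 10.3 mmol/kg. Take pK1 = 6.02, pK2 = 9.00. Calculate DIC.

DIC = 9.64 mmol/kg

CA = [HCO3⁻] + 2[CO3²⁻] = (α₁ + 2α₂)·DIC
At pH 7.94: [H⁺]/K1 = 10^-1.92 = 0.012023, K2/[H⁺] = 10^-1.06 = 0.087096
α₁ = 1/(1 + 0.012023 + 0.087096) = 1/1.0991 = 0.9098; α₂ = α₁·K2/[H⁺] = 0.07924
α₁ + 2α₂ = 1.0683
DIC = CA / (α₁ + 2α₂) = 10.3 / 1.0683 = 9.64 mmol/kg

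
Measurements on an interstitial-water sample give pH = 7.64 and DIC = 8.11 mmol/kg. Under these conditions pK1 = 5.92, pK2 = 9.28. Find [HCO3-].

[HCO3⁻] = 7.78 mmol/kg

α₁ = 1 / (1 + [H⁺]/K1 + K2/[H⁺]) = 1 / (1 + 10^-1.72 + 10^-1.64)
   = 1 / (1 + 0.019055 + 0.022909) = 1/1.0420 = 0.9597
[HCO3⁻] = α₁ × DIC = 0.9597 × 8.11 = 7.78 mmol/kg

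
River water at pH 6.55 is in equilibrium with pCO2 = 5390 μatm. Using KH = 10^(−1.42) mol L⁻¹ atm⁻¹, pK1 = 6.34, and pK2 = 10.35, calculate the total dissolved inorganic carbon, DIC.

[CO2*] = KH · pCO2 = 10^(−1.42) × 5390×10^-6 = 2.049×10^-4 mol/L
α₀ = 1/(1 + K1/[H⁺] + K1K2/[H⁺]²) = 1/(1 + 10^+0.21 + 10^-3.59) = 0.3814
DIC = [CO2*]/α₀ = 2.049×10^-4 / 0.3814 = 0.537 mmol/L

DIC = 0.537 mmol/L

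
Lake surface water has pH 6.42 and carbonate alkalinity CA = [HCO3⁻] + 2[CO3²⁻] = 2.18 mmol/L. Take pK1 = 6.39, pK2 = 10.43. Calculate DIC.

DIC = 4.21 mmol/L

CA = [HCO3⁻] + 2[CO3²⁻] = (α₁ + 2α₂)·DIC
At pH 6.42: [H⁺]/K1 = 10^-0.03 = 0.93325, K2/[H⁺] = 10^-4.01 = 9.7724×10^-5
α₁ = 1/(1 + 0.93325 + 9.7724×10^-5) = 1/1.9334 = 0.5172; α₂ = α₁·K2/[H⁺] = 5.055×10^-5
α₁ + 2α₂ = 0.5173
DIC = CA / (α₁ + 2α₂) = 2.18 / 0.5173 = 4.21 mmol/L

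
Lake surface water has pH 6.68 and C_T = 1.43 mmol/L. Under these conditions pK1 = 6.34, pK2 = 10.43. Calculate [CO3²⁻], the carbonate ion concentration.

[CO3²⁻] = 0.175 μmol/L

α₂ = 1 / (1 + [H⁺]/K2 + [H⁺]²/(K1K2)) = 1 / (1 + 10^+3.75 + 10^+3.41)
   = 1 / (1 + 5623.4 + 2570.4) = 1/8194.8 = 0.0001220
[CO3²⁻] = α₂ × DIC = 0.0001220 × 1.43 = 0.000175 mmol/L = 0.175 μmol/L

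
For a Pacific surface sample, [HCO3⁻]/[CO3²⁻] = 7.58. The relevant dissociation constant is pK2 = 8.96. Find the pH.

From K2 = [H⁺][CO3²⁻]/[HCO3⁻]:  pH = pK2 − log₁₀([HCO3⁻]/[CO3²⁻])
log₁₀(7.58) = +0.880
pH = 8.96 − (+0.880) = 8.08

pH = 8.08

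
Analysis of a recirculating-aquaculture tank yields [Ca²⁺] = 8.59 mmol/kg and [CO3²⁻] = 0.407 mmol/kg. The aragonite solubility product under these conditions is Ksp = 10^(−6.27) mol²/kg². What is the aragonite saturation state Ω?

Ksp = 10^(−6.27) = 5.370×10^-7
Ω = [Ca²⁺][CO3²⁻]/Ksp = (8.59×10^-3)(0.407×10^-3) / 5.370×10^-7 = 6.51

Ω = 6.51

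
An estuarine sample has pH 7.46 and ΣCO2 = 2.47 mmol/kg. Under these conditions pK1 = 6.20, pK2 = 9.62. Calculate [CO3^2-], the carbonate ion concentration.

α₂ = 1 / (1 + [H⁺]/K2 + [H⁺]²/(K1K2)) = 1 / (1 + 10^+2.16 + 10^+0.90)
   = 1 / (1 + 144.54 + 7.9433) = 1/153.49 = 0.006515
[CO3²⁻] = α₂ × DIC = 0.006515 × 2.47 = 0.0161 mmol/kg = 16.1 μmol/kg

[CO3²⁻] = 16.1 μmol/kg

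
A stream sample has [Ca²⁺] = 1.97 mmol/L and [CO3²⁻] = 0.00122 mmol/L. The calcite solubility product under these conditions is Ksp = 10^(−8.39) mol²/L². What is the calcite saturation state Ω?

Ksp = 10^(−8.39) = 4.074×10^-9
Ω = [Ca²⁺][CO3²⁻]/Ksp = (1.97×10^-3)(0.00122×10^-3) / 4.074×10^-9 = 0.590

Ω = 0.590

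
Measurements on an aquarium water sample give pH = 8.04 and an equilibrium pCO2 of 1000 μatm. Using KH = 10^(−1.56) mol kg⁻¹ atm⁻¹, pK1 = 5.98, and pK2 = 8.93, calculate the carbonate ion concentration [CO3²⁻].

[CO3²⁻] = 0.407 mmol/kg

[CO2*] = KH · pCO2 = 10^(−1.56) × 1000×10^-6 = 2.754×10^-5 mol/kg
α₀ = 1/(1 + K1/[H⁺] + K1K2/[H⁺]²) = 1/(1 + 10^+2.06 + 10^+1.17) = 0.007657
DIC = [CO2*]/α₀ = 2.754×10^-5 / 0.007657 = 3.597 mmol/kg
[CO3²⁻] = α₂·DIC; α₂ = 0.1132, so [CO3²⁻] = 0.1132 × 3.597 = 0.407 mmol/kg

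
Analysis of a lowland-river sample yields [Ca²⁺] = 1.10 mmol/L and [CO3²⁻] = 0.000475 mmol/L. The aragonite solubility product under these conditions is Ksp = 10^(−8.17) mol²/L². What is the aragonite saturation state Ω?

Ω = 0.0773

Ksp = 10^(−8.17) = 6.761×10^-9
Ω = [Ca²⁺][CO3²⁻]/Ksp = (1.10×10^-3)(0.000475×10^-3) / 6.761×10^-9 = 0.0773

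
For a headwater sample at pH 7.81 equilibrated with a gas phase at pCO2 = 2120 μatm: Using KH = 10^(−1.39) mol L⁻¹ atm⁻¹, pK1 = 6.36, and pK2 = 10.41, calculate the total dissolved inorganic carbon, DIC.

DIC = 2.53 mmol/L

[CO2*] = KH · pCO2 = 10^(−1.39) × 2120×10^-6 = 8.636×10^-5 mol/L
α₀ = 1/(1 + K1/[H⁺] + K1K2/[H⁺]²) = 1/(1 + 10^+1.45 + 10^-1.15) = 0.03418
DIC = [CO2*]/α₀ = 8.636×10^-5 / 0.03418 = 2.53 mmol/L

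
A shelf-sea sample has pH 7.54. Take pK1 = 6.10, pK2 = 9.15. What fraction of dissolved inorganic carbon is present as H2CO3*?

α₀ = 1 / (1 + K1/[H⁺] + K1K2/[H⁺]²) = 1 / (1 + 10^+1.44 + 10^-0.17)
   = 1 / (1 + 27.542 + 0.67608) = 1/29.218 = 0.03423

α₀ = 0.0342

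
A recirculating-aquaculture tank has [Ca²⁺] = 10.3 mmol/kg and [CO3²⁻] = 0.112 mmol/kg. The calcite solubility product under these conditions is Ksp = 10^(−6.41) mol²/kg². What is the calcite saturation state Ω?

Ω = 2.97

Ksp = 10^(−6.41) = 3.890×10^-7
Ω = [Ca²⁺][CO3²⁻]/Ksp = (10.3×10^-3)(0.112×10^-3) / 3.890×10^-7 = 2.97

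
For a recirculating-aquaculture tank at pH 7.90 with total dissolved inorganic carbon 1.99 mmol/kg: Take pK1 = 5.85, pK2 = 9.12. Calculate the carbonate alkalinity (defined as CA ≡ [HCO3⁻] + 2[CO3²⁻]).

CA = 2.09 mmol/kg

CA = [HCO3⁻] + 2[CO3²⁻] = (α₁ + 2α₂)·DIC
At pH 7.90: [H⁺]/K1 = 10^-2.05 = 0.0089125, K2/[H⁺] = 10^-1.22 = 0.060256
α₁ = 1/(1 + 0.0089125 + 0.060256) = 1/1.0692 = 0.9353; α₂ = α₁·K2/[H⁺] = 0.05636
α₁ + 2α₂ = 1.0480
CA = 1.0480 × 1.99 = 2.09 mmol/kg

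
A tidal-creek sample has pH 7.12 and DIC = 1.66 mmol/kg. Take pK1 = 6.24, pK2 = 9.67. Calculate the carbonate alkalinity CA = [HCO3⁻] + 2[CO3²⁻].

CA = 1.47 mmol/kg

CA = [HCO3⁻] + 2[CO3²⁻] = (α₁ + 2α₂)·DIC
At pH 7.12: [H⁺]/K1 = 10^-0.88 = 0.13183, K2/[H⁺] = 10^-2.55 = 0.0028184
α₁ = 1/(1 + 0.13183 + 0.0028184) = 1/1.1346 = 0.8813; α₂ = α₁·K2/[H⁺] = 0.002484
α₁ + 2α₂ = 0.8863
CA = 0.8863 × 1.66 = 1.47 mmol/kg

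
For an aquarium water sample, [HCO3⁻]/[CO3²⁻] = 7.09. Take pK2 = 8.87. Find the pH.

From K2 = [H⁺][CO3²⁻]/[HCO3⁻]:  pH = pK2 − log₁₀([HCO3⁻]/[CO3²⁻])
log₁₀(7.09) = +0.851
pH = 8.87 − (+0.851) = 8.02

pH = 8.02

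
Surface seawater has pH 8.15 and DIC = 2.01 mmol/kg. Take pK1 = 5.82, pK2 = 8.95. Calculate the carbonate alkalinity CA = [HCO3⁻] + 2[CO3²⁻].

CA = 2.28 mmol/kg

CA = [HCO3⁻] + 2[CO3²⁻] = (α₁ + 2α₂)·DIC
At pH 8.15: [H⁺]/K1 = 10^-2.33 = 0.0046774, K2/[H⁺] = 10^-0.80 = 0.15849
α₁ = 1/(1 + 0.0046774 + 0.15849) = 1/1.1632 = 0.8597; α₂ = α₁·K2/[H⁺] = 0.1363
α₁ + 2α₂ = 1.1322
CA = 1.1322 × 2.01 = 2.28 mmol/kg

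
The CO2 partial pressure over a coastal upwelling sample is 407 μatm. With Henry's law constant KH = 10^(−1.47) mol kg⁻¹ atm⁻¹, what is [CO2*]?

[CO2*] = 13.8 μmol/kg

KH = 10^(−1.47) = 3.388×10^-2 mol kg⁻¹ atm⁻¹
[CO2*] = KH · pCO2 = 3.388×10^-2 × 407×10^-6 atm = 1.38×10^-5 mol/kg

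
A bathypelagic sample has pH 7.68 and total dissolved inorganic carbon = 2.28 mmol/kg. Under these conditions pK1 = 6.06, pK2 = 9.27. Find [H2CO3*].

α₀ = 1 / (1 + K1/[H⁺] + K1K2/[H⁺]²) = 1 / (1 + 10^+1.62 + 10^+0.03)
   = 1 / (1 + 41.687 + 1.0715) = 1/43.758 = 0.02285
[CO2*] = α₀ × DIC = 0.02285 × 2.28 = 0.0521 mmol/kg

[CO2*] = 0.0521 mmol/kg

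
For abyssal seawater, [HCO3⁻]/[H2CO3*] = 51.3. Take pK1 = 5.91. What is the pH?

From K1 = [H⁺][HCO3⁻]/[H2CO3*]:  pH = pK1 + log₁₀([HCO3⁻]/[H2CO3*])
log₁₀(51.3) = +1.710
pH = 5.91 + (+1.710) = 7.62

pH = 7.62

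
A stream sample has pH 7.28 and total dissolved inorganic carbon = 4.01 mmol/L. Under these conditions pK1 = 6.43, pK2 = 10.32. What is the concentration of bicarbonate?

α₁ = 1 / (1 + [H⁺]/K1 + K2/[H⁺]) = 1 / (1 + 10^-0.85 + 10^-3.04)
   = 1 / (1 + 0.14125 + 0.00091201) = 1/1.1422 = 0.8755
[HCO3⁻] = α₁ × DIC = 0.8755 × 4.01 = 3.51 mmol/L

[HCO3⁻] = 3.51 mmol/L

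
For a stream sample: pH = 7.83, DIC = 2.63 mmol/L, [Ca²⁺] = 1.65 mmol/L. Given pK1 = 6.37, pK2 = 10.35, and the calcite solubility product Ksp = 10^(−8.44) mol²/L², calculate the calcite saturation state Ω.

Ω = 3.48

α₂ = 1 / (1 + [H⁺]/K2 + [H⁺]²/(K1K2)) = 1 / (1 + 10^+2.52 + 10^+1.06)
   = 1 / (1 + 331.13 + 11.482) = 1/343.61 = 0.002910
[CO3²⁻] = α₂ × DIC = 0.002910 × 2.63 = 0.007654 mmol/L = 7.654 μmol/L
Ksp = 10^(−8.44) = 3.631×10^-9
Ω = [Ca²⁺][CO3²⁻]/Ksp = (1.65×10^-3)(7.654×10^-6) / 3.631×10^-9 = 3.48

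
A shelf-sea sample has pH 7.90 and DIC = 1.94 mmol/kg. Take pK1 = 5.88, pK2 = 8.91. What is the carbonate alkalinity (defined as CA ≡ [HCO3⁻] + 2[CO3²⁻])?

CA = [HCO3⁻] + 2[CO3²⁻] = (α₁ + 2α₂)·DIC
At pH 7.90: [H⁺]/K1 = 10^-2.02 = 0.0095499, K2/[H⁺] = 10^-1.01 = 0.097724
α₁ = 1/(1 + 0.0095499 + 0.097724) = 1/1.1073 = 0.9031; α₂ = α₁·K2/[H⁺] = 0.08826
α₁ + 2α₂ = 1.0796
CA = 1.0796 × 1.94 = 2.09 mmol/kg

CA = 2.09 mmol/kg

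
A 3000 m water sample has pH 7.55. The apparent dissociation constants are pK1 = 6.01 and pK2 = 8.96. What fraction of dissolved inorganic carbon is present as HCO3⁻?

α₁ = 1 / (1 + [H⁺]/K1 + K2/[H⁺]) = 1 / (1 + 10^-1.54 + 10^-1.41)
   = 1 / (1 + 0.028840 + 0.038905) = 1/1.0677 = 0.9366

α₁ = 0.937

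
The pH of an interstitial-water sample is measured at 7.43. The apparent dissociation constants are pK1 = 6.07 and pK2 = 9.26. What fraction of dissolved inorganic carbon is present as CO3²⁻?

α₂ = 0.0140

α₂ = 1 / (1 + [H⁺]/K2 + [H⁺]²/(K1K2)) = 1 / (1 + 10^+1.83 + 10^+0.47)
   = 1 / (1 + 67.608 + 2.9512) = 1/71.560 = 0.01397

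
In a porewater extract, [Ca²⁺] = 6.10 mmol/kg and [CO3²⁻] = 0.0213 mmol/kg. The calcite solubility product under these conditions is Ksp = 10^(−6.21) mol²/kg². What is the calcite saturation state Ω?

Ksp = 10^(−6.21) = 6.166×10^-7
Ω = [Ca²⁺][CO3²⁻]/Ksp = (6.10×10^-3)(0.0213×10^-3) / 6.166×10^-7 = 0.211

Ω = 0.211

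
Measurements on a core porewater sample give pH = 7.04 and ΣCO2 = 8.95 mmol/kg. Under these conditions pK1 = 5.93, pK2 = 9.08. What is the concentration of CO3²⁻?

[CO3²⁻] = 0.0751 mmol/kg

α₂ = 1 / (1 + [H⁺]/K2 + [H⁺]²/(K1K2)) = 1 / (1 + 10^+2.04 + 10^+0.93)
   = 1 / (1 + 109.65 + 8.5114) = 1/119.16 = 0.008392
[CO3²⁻] = α₂ × DIC = 0.008392 × 8.95 = 0.0751 mmol/kg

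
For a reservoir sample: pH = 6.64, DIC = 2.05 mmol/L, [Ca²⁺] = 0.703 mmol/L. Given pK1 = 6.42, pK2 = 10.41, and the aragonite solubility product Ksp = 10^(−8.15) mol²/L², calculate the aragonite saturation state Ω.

Ω = 0.0216

α₂ = 1 / (1 + [H⁺]/K2 + [H⁺]²/(K1K2)) = 1 / (1 + 10^+3.77 + 10^+3.55)
   = 1 / (1 + 5888.4 + 3548.1) = 1/9437.6 = 0.0001060
[CO3²⁻] = α₂ × DIC = 0.0001060 × 2.05 = 0.0002172 mmol/L = 0.2172 μmol/L
Ksp = 10^(−8.15) = 7.079×10^-9
Ω = [Ca²⁺][CO3²⁻]/Ksp = (0.703×10^-3)(2.172×10^-7) / 7.079×10^-9 = 0.0216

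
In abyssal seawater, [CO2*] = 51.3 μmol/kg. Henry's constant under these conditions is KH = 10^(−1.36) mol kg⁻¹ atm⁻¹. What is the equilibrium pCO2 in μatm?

KH = 10^(−1.36) = 4.365×10^-2 mol kg⁻¹ atm⁻¹
pCO2 = [CO2*]/KH = 51.3×10^-6 / 4.365×10^-2 = 1.18×10^-3 atm = 1180 μatm

pCO2 = 1180 μatm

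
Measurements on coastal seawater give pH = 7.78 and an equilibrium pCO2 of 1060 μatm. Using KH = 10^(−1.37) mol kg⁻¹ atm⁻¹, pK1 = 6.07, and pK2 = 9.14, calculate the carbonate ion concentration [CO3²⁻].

[CO2*] = KH · pCO2 = 10^(−1.37) × 1060×10^-6 = 4.522×10^-5 mol/kg
α₀ = 1/(1 + K1/[H⁺] + K1K2/[H⁺]²) = 1/(1 + 10^+1.71 + 10^+0.35) = 0.01834
DIC = [CO2*]/α₀ = 4.522×10^-5 / 0.01834 = 2.465 mmol/kg
[CO3²⁻] = α₂·DIC; α₂ = 0.04106, so [CO3²⁻] = 0.04106 × 2.465 = 0.101 mmol/kg

[CO3²⁻] = 0.101 mmol/kg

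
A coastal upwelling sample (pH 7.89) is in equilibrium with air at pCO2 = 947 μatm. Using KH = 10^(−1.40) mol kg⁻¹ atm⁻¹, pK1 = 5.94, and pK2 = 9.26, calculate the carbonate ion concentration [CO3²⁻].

[CO3²⁻] = 0.143 mmol/kg

[CO2*] = KH · pCO2 = 10^(−1.40) × 947×10^-6 = 3.770×10^-5 mol/kg
α₀ = 1/(1 + K1/[H⁺] + K1K2/[H⁺]²) = 1/(1 + 10^+1.95 + 10^+0.58) = 0.01065
DIC = [CO2*]/α₀ = 3.770×10^-5 / 0.01065 = 3.541 mmol/kg
[CO3²⁻] = α₂·DIC; α₂ = 0.04048, so [CO3²⁻] = 0.04048 × 3.541 = 0.143 mmol/kg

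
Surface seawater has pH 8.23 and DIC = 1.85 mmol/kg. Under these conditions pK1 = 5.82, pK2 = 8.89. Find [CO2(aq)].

α₀ = 1 / (1 + K1/[H⁺] + K1K2/[H⁺]²) = 1 / (1 + 10^+2.41 + 10^+1.75)
   = 1 / (1 + 257.04 + 56.234) = 1/314.27 = 0.003182
[CO2*] = α₀ × DIC = 0.003182 × 1.85 = 0.00589 mmol/kg = 5.89 μmol/kg

[CO2*] = 5.89 μmol/kg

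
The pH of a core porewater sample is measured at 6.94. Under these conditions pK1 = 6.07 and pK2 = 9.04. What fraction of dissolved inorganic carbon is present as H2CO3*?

α₀ = 1 / (1 + K1/[H⁺] + K1K2/[H⁺]²) = 1 / (1 + 10^+0.87 + 10^-1.23)
   = 1 / (1 + 7.4131 + 0.058884) = 1/8.4720 = 0.1180

α₀ = 0.118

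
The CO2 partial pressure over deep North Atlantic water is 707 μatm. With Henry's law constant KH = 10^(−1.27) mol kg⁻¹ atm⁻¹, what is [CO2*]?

KH = 10^(−1.27) = 5.370×10^-2 mol kg⁻¹ atm⁻¹
[CO2*] = KH · pCO2 = 5.370×10^-2 × 707×10^-6 atm = 3.80×10^-5 mol/kg

[CO2*] = 38.0 μmol/kg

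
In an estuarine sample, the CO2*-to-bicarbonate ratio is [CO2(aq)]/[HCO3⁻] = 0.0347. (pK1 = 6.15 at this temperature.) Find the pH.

pH = 7.61

From K1 = [H⁺][HCO3⁻]/[CO2(aq)]:  pH = pK1 − log₁₀([CO2(aq)]/[HCO3⁻])
log₁₀(0.0347) = -1.460
pH = 6.15 − (-1.460) = 7.61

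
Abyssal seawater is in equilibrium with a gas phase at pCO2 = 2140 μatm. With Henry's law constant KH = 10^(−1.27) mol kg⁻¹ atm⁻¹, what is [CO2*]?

[CO2*] = 115 μmol/kg

KH = 10^(−1.27) = 5.370×10^-2 mol kg⁻¹ atm⁻¹
[CO2*] = KH · pCO2 = 5.370×10^-2 × 2140×10^-6 atm = 1.15×10^-4 mol/kg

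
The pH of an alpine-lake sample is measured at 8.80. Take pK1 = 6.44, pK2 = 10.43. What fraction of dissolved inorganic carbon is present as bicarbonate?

α₁ = 0.973

α₁ = 1 / (1 + [H⁺]/K1 + K2/[H⁺]) = 1 / (1 + 10^-2.36 + 10^-1.63)
   = 1 / (1 + 0.0043652 + 0.023442) = 1/1.0278 = 0.9729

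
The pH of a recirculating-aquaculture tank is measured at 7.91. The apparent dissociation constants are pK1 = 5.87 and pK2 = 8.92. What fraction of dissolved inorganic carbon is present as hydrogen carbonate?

α₁ = 1 / (1 + [H⁺]/K1 + K2/[H⁺]) = 1 / (1 + 10^-2.04 + 10^-1.01)
   = 1 / (1 + 0.0091201 + 0.097724) = 1/1.1068 = 0.9035

α₁ = 0.903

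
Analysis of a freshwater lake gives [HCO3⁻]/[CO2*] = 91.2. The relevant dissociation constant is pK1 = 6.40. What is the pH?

From K1 = [H⁺][HCO3⁻]/[CO2*]:  pH = pK1 + log₁₀([HCO3⁻]/[CO2*])
log₁₀(91.2) = +1.960
pH = 6.40 + (+1.960) = 8.36

pH = 8.36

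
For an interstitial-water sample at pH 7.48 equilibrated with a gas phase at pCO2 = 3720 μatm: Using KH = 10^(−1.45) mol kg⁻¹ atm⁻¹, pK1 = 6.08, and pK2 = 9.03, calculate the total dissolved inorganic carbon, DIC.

[CO2*] = KH · pCO2 = 10^(−1.45) × 3720×10^-6 = 1.320×10^-4 mol/kg
α₀ = 1/(1 + K1/[H⁺] + K1K2/[H⁺]²) = 1/(1 + 10^+1.40 + 10^-0.15) = 0.03728
DIC = [CO2*]/α₀ = 1.320×10^-4 / 0.03728 = 3.54 mmol/kg

DIC = 3.54 mmol/kg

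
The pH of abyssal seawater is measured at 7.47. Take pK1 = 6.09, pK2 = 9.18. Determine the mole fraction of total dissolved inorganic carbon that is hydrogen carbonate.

α₁ = 1 / (1 + [H⁺]/K1 + K2/[H⁺]) = 1 / (1 + 10^-1.38 + 10^-1.71)
   = 1 / (1 + 0.041687 + 0.019498) = 1/1.0612 = 0.9423

α₁ = 0.942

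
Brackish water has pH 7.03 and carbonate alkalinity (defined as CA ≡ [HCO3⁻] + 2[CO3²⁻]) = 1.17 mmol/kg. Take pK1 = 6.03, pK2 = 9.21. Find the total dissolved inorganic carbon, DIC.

CA = [HCO3⁻] + 2[CO3²⁻] = (α₁ + 2α₂)·DIC
At pH 7.03: [H⁺]/K1 = 10^-1.00 = 0.10000, K2/[H⁺] = 10^-2.18 = 0.0066069
α₁ = 1/(1 + 0.10000 + 0.0066069) = 1/1.1066 = 0.9037; α₂ = α₁·K2/[H⁺] = 0.005970
α₁ + 2α₂ = 0.9156
DIC = CA / (α₁ + 2α₂) = 1.17 / 0.9156 = 1.28 mmol/kg

DIC = 1.28 mmol/kg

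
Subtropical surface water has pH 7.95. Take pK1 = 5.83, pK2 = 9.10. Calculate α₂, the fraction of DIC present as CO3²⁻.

α₂ = 1 / (1 + [H⁺]/K2 + [H⁺]²/(K1K2)) = 1 / (1 + 10^+1.15 + 10^-0.97)
   = 1 / (1 + 14.125 + 0.10715) = 1/15.233 = 0.06565

α₂ = 0.0656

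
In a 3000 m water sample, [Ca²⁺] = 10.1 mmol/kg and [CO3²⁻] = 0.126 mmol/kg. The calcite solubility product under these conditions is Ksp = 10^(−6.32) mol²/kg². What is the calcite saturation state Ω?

Ω = 2.66

Ksp = 10^(−6.32) = 4.786×10^-7
Ω = [Ca²⁺][CO3²⁻]/Ksp = (10.1×10^-3)(0.126×10^-3) / 4.786×10^-7 = 2.66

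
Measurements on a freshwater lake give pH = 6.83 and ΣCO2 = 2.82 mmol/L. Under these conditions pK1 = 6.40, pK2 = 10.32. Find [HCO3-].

[HCO3⁻] = 2.06 mmol/L

α₁ = 1 / (1 + [H⁺]/K1 + K2/[H⁺]) = 1 / (1 + 10^-0.43 + 10^-3.49)
   = 1 / (1 + 0.37154 + 0.00032359) = 1/1.3719 = 0.7289
[HCO3⁻] = α₁ × DIC = 0.7289 × 2.82 = 2.06 mmol/L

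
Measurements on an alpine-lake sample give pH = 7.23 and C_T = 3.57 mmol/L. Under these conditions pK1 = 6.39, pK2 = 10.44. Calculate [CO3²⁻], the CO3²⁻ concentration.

[CO3²⁻] = 1.92 μmol/L

α₂ = 1 / (1 + [H⁺]/K2 + [H⁺]²/(K1K2)) = 1 / (1 + 10^+3.21 + 10^+2.37)
   = 1 / (1 + 1621.8 + 234.42) = 1/1857.2 = 0.0005384
[CO3²⁻] = α₂ × DIC = 0.0005384 × 3.57 = 0.00192 mmol/L = 1.92 μmol/L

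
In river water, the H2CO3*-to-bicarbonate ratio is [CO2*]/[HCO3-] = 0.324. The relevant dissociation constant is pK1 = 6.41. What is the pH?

pH = 6.90

From K1 = [H⁺][HCO3-]/[CO2*]:  pH = pK1 − log₁₀([CO2*]/[HCO3-])
log₁₀(0.324) = -0.489
pH = 6.41 − (-0.489) = 6.90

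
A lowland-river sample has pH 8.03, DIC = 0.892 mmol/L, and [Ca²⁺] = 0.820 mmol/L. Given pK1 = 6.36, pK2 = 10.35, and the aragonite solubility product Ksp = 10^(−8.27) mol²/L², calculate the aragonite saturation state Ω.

α₂ = 1 / (1 + [H⁺]/K2 + [H⁺]²/(K1K2)) = 1 / (1 + 10^+2.32 + 10^+0.65)
   = 1 / (1 + 208.93 + 4.4668) = 1/214.40 = 0.004664
[CO3²⁻] = α₂ × DIC = 0.004664 × 0.892 = 0.004161 mmol/L = 4.161 μmol/L
Ksp = 10^(−8.27) = 5.370×10^-9
Ω = [Ca²⁺][CO3²⁻]/Ksp = (0.820×10^-3)(4.161×10^-6) / 5.370×10^-9 = 0.635

Ω = 0.635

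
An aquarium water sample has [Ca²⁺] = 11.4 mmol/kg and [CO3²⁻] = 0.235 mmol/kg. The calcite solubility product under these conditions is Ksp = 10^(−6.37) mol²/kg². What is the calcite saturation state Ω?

Ksp = 10^(−6.37) = 4.266×10^-7
Ω = [Ca²⁺][CO3²⁻]/Ksp = (11.4×10^-3)(0.235×10^-3) / 4.266×10^-7 = 6.28

Ω = 6.28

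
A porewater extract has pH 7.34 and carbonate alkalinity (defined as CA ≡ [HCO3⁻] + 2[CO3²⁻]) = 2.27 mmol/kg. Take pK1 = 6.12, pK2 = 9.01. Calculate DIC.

DIC = 2.35 mmol/kg

CA = [HCO3⁻] + 2[CO3²⁻] = (α₁ + 2α₂)·DIC
At pH 7.34: [H⁺]/K1 = 10^-1.22 = 0.060256, K2/[H⁺] = 10^-1.67 = 0.021380
α₁ = 1/(1 + 0.060256 + 0.021380) = 1/1.0816 = 0.9245; α₂ = α₁·K2/[H⁺] = 0.01977
α₁ + 2α₂ = 0.9641
DIC = CA / (α₁ + 2α₂) = 2.27 / 0.9641 = 2.35 mmol/kg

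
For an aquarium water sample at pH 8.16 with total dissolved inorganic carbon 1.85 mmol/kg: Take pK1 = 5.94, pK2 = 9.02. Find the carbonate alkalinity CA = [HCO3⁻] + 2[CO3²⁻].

CA = 2.06 mmol/kg

CA = [HCO3⁻] + 2[CO3²⁻] = (α₁ + 2α₂)·DIC
At pH 8.16: [H⁺]/K1 = 10^-2.22 = 0.0060256, K2/[H⁺] = 10^-0.86 = 0.13804
α₁ = 1/(1 + 0.0060256 + 0.13804) = 1/1.1441 = 0.8741; α₂ = α₁·K2/[H⁺] = 0.1207
α₁ + 2α₂ = 1.1154
CA = 1.1154 × 1.85 = 2.06 mmol/kg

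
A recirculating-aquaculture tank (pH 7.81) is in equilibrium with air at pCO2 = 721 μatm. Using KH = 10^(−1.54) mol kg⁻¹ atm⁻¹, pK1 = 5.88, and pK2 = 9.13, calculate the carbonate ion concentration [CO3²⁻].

[CO2*] = KH · pCO2 = 10^(−1.54) × 721×10^-6 = 2.079×10^-5 mol/kg
α₀ = 1/(1 + K1/[H⁺] + K1K2/[H⁺]²) = 1/(1 + 10^+1.93 + 10^+0.61) = 0.01109
DIC = [CO2*]/α₀ = 2.079×10^-5 / 0.01109 = 1.875 mmol/kg
[CO3²⁻] = α₂·DIC; α₂ = 0.04517, so [CO3²⁻] = 0.04517 × 1.875 = 0.0847 mmol/kg

[CO3²⁻] = 0.0847 mmol/kg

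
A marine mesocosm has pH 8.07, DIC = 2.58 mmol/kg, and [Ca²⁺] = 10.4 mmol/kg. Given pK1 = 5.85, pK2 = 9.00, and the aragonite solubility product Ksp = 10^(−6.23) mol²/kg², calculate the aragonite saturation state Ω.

Ω = 4.77

α₂ = 1 / (1 + [H⁺]/K2 + [H⁺]²/(K1K2)) = 1 / (1 + 10^+0.93 + 10^-1.29)
   = 1 / (1 + 8.5114 + 0.051286) = 1/9.5627 = 0.1046
[CO3²⁻] = α₂ × DIC = 0.1046 × 2.58 = 0.2698 mmol/kg
Ksp = 10^(−6.23) = 5.888×10^-7
Ω = [Ca²⁺][CO3²⁻]/Ksp = (10.4×10^-3)(2.698×10^-4) / 5.888×10^-7 = 4.77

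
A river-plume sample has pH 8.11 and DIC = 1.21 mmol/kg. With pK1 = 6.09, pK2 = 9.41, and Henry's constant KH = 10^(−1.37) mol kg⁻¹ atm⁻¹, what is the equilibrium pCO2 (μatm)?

α₀ = 1 / (1 + K1/[H⁺] + K1K2/[H⁺]²) = 1 / (1 + 10^+2.02 + 10^+0.72)
   = 1 / (1 + 104.71 + 5.2481) = 1/110.96 = 0.009012
[CO2*] = α₀ × DIC = 0.009012 × 1.21 = 0.01090 mmol/kg = 10.90 μmol/kg
pCO2 = [CO2*]/KH = 1.090×10^-5 / 4.266×10^-2 = 256 μatm

pCO2 = 256 μatm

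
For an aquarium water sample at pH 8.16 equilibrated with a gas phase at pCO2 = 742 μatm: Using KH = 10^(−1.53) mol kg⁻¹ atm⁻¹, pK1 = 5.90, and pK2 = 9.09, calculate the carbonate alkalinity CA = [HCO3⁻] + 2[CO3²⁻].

[CO2*] = KH · pCO2 = 10^(−1.53) × 742×10^-6 = 2.190×10^-5 mol/kg
α₀ = 1/(1 + K1/[H⁺] + K1K2/[H⁺]²) = 1/(1 + 10^+2.26 + 10^+1.33) = 0.004894
DIC = [CO2*]/α₀ = 2.190×10^-5 / 0.004894 = 4.475 mmol/kg
CA = (α₁ + 2α₂)·DIC = (0.8905 + 2×0.1046) × 4.475 = 4.92 mmol/kg

CA = 4.92 mmol/kg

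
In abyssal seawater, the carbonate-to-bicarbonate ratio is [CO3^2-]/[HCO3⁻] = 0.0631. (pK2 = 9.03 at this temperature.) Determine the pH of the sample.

From K2 = [H⁺][CO3^2-]/[HCO3⁻]:  pH = pK2 + log₁₀([CO3^2-]/[HCO3⁻])
log₁₀(0.0631) = -1.200
pH = 9.03 + (-1.200) = 7.83

pH = 7.83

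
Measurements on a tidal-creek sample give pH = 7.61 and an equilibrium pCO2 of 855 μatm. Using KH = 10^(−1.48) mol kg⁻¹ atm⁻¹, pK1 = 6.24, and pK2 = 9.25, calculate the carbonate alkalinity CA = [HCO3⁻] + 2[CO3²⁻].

[CO2*] = KH · pCO2 = 10^(−1.48) × 855×10^-6 = 2.831×10^-5 mol/kg
α₀ = 1/(1 + K1/[H⁺] + K1K2/[H⁺]²) = 1/(1 + 10^+1.37 + 10^-0.27) = 0.04003
DIC = [CO2*]/α₀ = 2.831×10^-5 / 0.04003 = 0.7072 mmol/kg
CA = (α₁ + 2α₂)·DIC = (0.9385 + 2×0.02150) × 0.7072 = 0.694 mmol/kg

CA = 0.694 mmol/kg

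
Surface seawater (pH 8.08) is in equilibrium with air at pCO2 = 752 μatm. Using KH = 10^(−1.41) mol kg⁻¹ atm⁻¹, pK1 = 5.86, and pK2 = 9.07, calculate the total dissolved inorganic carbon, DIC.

[CO2*] = KH · pCO2 = 10^(−1.41) × 752×10^-6 = 2.926×10^-5 mol/kg
α₀ = 1/(1 + K1/[H⁺] + K1K2/[H⁺]²) = 1/(1 + 10^+2.22 + 10^+1.23) = 0.005437
DIC = [CO2*]/α₀ = 2.926×10^-5 / 0.005437 = 5.38 mmol/kg

DIC = 5.38 mmol/kg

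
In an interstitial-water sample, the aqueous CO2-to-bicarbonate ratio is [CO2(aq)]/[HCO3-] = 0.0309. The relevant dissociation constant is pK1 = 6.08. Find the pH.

pH = 7.59

From K1 = [H⁺][HCO3-]/[CO2(aq)]:  pH = pK1 − log₁₀([CO2(aq)]/[HCO3-])
log₁₀(0.0309) = -1.510
pH = 6.08 − (-1.510) = 7.59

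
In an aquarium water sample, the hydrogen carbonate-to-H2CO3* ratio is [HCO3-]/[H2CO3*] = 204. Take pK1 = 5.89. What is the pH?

pH = 8.20

From K1 = [H⁺][HCO3-]/[H2CO3*]:  pH = pK1 + log₁₀([HCO3-]/[H2CO3*])
log₁₀(204) = +2.310
pH = 5.89 + (+2.310) = 8.20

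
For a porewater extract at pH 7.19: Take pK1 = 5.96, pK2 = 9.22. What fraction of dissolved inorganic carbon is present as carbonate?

α₂ = 1 / (1 + [H⁺]/K2 + [H⁺]²/(K1K2)) = 1 / (1 + 10^+2.03 + 10^+0.80)
   = 1 / (1 + 107.15 + 6.3096) = 1/114.46 = 0.008737

α₂ = 0.00874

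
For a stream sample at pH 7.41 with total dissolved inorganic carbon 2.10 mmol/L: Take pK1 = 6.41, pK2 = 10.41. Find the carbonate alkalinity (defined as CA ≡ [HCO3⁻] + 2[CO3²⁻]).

CA = 1.91 mmol/L

CA = [HCO3⁻] + 2[CO3²⁻] = (α₁ + 2α₂)·DIC
At pH 7.41: [H⁺]/K1 = 10^-1.00 = 0.10000, K2/[H⁺] = 10^-3.00 = 0.0010000
α₁ = 1/(1 + 0.10000 + 0.0010000) = 1/1.1010 = 0.9083; α₂ = α₁·K2/[H⁺] = 0.0009083
α₁ + 2α₂ = 0.9101
CA = 0.9101 × 2.10 = 1.91 mmol/L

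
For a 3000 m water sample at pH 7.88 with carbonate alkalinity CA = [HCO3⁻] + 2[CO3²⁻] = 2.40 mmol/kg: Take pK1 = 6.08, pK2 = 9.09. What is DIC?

CA = [HCO3⁻] + 2[CO3²⁻] = (α₁ + 2α₂)·DIC
At pH 7.88: [H⁺]/K1 = 10^-1.80 = 0.015849, K2/[H⁺] = 10^-1.21 = 0.061660
α₁ = 1/(1 + 0.015849 + 0.061660) = 1/1.0775 = 0.9281; α₂ = α₁·K2/[H⁺] = 0.05722
α₁ + 2α₂ = 1.0425
DIC = CA / (α₁ + 2α₂) = 2.40 / 1.0425 = 2.30 mmol/kg

DIC = 2.30 mmol/kg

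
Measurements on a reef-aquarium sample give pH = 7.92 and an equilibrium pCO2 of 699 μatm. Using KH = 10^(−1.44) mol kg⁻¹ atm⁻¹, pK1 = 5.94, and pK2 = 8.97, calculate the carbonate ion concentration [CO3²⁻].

[CO2*] = KH · pCO2 = 10^(−1.44) × 699×10^-6 = 2.538×10^-5 mol/kg
α₀ = 1/(1 + K1/[H⁺] + K1K2/[H⁺]²) = 1/(1 + 10^+1.98 + 10^+0.93) = 0.009523
DIC = [CO2*]/α₀ = 2.538×10^-5 / 0.009523 = 2.665 mmol/kg
[CO3²⁻] = α₂·DIC; α₂ = 0.08105, so [CO3²⁻] = 0.08105 × 2.665 = 0.216 mmol/kg

[CO3²⁻] = 0.216 mmol/kg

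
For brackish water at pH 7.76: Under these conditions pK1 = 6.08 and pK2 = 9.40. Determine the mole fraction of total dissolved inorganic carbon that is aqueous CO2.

α₀ = 1 / (1 + K1/[H⁺] + K1K2/[H⁺]²) = 1 / (1 + 10^+1.68 + 10^+0.04)
   = 1 / (1 + 47.863 + 1.0965) = 1/49.959 = 0.02002

α₀ = 0.0200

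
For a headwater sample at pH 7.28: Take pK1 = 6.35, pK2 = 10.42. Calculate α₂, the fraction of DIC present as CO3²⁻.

α₂ = 0.000648

α₂ = 1 / (1 + [H⁺]/K2 + [H⁺]²/(K1K2)) = 1 / (1 + 10^+3.14 + 10^+2.21)
   = 1 / (1 + 1380.4 + 162.18) = 1/1543.6 = 0.0006479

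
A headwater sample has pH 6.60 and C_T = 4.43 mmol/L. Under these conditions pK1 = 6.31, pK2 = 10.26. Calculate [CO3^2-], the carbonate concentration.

α₂ = 1 / (1 + [H⁺]/K2 + [H⁺]²/(K1K2)) = 1 / (1 + 10^+3.66 + 10^+3.37)
   = 1 / (1 + 4570.9 + 2344.2) = 1/6916.1 = 0.0001446
[CO3²⁻] = α₂ × DIC = 0.0001446 × 4.43 = 0.000641 mmol/L = 0.641 μmol/L

[CO3²⁻] = 0.641 μmol/L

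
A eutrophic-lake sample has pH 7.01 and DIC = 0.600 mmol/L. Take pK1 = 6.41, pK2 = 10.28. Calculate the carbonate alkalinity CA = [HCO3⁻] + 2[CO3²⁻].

CA = [HCO3⁻] + 2[CO3²⁻] = (α₁ + 2α₂)·DIC
At pH 7.01: [H⁺]/K1 = 10^-0.60 = 0.25119, K2/[H⁺] = 10^-3.27 = 0.00053703
α₁ = 1/(1 + 0.25119 + 0.00053703) = 1/1.2517 = 0.7989; α₂ = α₁·K2/[H⁺] = 0.0004290
α₁ + 2α₂ = 0.7998
CA = 0.7998 × 0.600 = 0.480 mmol/L

CA = 0.480 mmol/L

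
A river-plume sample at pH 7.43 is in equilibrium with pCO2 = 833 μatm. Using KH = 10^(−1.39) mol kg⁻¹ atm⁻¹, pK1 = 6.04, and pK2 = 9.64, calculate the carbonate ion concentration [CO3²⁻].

[CO3²⁻] = 5.14 μmol/kg

[CO2*] = KH · pCO2 = 10^(−1.39) × 833×10^-6 = 3.393×10^-5 mol/kg
α₀ = 1/(1 + K1/[H⁺] + K1K2/[H⁺]²) = 1/(1 + 10^+1.39 + 10^-0.82) = 0.03891
DIC = [CO2*]/α₀ = 3.393×10^-5 / 0.03891 = 0.8721 mmol/kg
[CO3²⁻] = α₂·DIC; α₂ = 0.005890, so [CO3²⁻] = 0.005890 × 0.8721 = 0.00514 mmol/kg = 5.14 μmol/kg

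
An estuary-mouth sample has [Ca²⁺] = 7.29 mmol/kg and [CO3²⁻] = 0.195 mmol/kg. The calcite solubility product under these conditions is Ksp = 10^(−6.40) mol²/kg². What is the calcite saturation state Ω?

Ksp = 10^(−6.40) = 3.981×10^-7
Ω = [Ca²⁺][CO3²⁻]/Ksp = (7.29×10^-3)(0.195×10^-3) / 3.981×10^-7 = 3.57

Ω = 3.57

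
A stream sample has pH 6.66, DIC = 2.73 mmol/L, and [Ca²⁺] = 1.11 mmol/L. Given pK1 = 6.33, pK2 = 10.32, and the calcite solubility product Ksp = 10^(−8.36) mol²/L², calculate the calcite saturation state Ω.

Ω = 0.103

α₂ = 1 / (1 + [H⁺]/K2 + [H⁺]²/(K1K2)) = 1 / (1 + 10^+3.66 + 10^+3.33)
   = 1 / (1 + 4570.9 + 2138.0) = 1/6709.8 = 0.0001490
[CO3²⁻] = α₂ × DIC = 0.0001490 × 2.73 = 0.0004069 mmol/L = 0.4069 μmol/L
Ksp = 10^(−8.36) = 4.365×10^-9
Ω = [Ca²⁺][CO3²⁻]/Ksp = (1.11×10^-3)(4.069×10^-7) / 4.365×10^-9 = 0.103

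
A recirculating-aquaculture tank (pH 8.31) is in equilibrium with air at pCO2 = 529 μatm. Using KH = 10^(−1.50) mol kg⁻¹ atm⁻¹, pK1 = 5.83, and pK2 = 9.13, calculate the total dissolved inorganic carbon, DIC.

DIC = 5.83 mmol/kg

[CO2*] = KH · pCO2 = 10^(−1.50) × 529×10^-6 = 1.673×10^-5 mol/kg
α₀ = 1/(1 + K1/[H⁺] + K1K2/[H⁺]²) = 1/(1 + 10^+2.48 + 10^+1.66) = 0.002868
DIC = [CO2*]/α₀ = 1.673×10^-5 / 0.002868 = 5.83 mmol/kg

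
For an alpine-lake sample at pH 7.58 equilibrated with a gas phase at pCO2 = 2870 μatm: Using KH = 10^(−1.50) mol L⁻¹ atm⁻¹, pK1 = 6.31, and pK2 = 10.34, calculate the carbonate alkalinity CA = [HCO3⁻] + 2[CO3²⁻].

CA = 1.70 mmol/L

[CO2*] = KH · pCO2 = 10^(−1.50) × 2870×10^-6 = 9.076×10^-5 mol/L
α₀ = 1/(1 + K1/[H⁺] + K1K2/[H⁺]²) = 1/(1 + 10^+1.27 + 10^-1.49) = 0.05088
DIC = [CO2*]/α₀ = 9.076×10^-5 / 0.05088 = 1.784 mmol/L
CA = (α₁ + 2α₂)·DIC = (0.9475 + 2×0.001647) × 1.784 = 1.70 mmol/L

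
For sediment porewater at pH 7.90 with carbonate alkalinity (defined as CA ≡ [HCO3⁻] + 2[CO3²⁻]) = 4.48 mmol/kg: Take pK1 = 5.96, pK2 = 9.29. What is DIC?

DIC = 4.36 mmol/kg

CA = [HCO3⁻] + 2[CO3²⁻] = (α₁ + 2α₂)·DIC
At pH 7.90: [H⁺]/K1 = 10^-1.94 = 0.011482, K2/[H⁺] = 10^-1.39 = 0.040738
α₁ = 1/(1 + 0.011482 + 0.040738) = 1/1.0522 = 0.9504; α₂ = α₁·K2/[H⁺] = 0.03872
α₁ + 2α₂ = 1.0278
DIC = CA / (α₁ + 2α₂) = 4.48 / 1.0278 = 4.36 mmol/kg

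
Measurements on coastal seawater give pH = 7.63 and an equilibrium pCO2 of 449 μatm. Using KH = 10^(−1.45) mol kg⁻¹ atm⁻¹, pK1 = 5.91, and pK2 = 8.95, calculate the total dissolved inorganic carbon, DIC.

DIC = 0.892 mmol/kg

[CO2*] = KH · pCO2 = 10^(−1.45) × 449×10^-6 = 1.593×10^-5 mol/kg
α₀ = 1/(1 + K1/[H⁺] + K1K2/[H⁺]²) = 1/(1 + 10^+1.72 + 10^+0.40) = 0.01786
DIC = [CO2*]/α₀ = 1.593×10^-5 / 0.01786 = 0.892 mmol/kg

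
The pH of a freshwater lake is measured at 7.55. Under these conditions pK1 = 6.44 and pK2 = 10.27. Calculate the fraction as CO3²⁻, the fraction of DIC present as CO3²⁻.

α₂ = 1 / (1 + [H⁺]/K2 + [H⁺]²/(K1K2)) = 1 / (1 + 10^+2.72 + 10^+1.61)
   = 1 / (1 + 524.81 + 40.738) = 1/566.55 = 0.001765

α₂ = 0.00177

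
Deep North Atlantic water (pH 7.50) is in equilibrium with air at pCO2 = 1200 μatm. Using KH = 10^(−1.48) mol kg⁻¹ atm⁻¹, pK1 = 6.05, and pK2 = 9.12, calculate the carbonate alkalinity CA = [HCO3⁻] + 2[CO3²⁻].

CA = 1.17 mmol/kg

[CO2*] = KH · pCO2 = 10^(−1.48) × 1200×10^-6 = 3.974×10^-5 mol/kg
α₀ = 1/(1 + K1/[H⁺] + K1K2/[H⁺]²) = 1/(1 + 10^+1.45 + 10^-0.17) = 0.03349
DIC = [CO2*]/α₀ = 3.974×10^-5 / 0.03349 = 1.187 mmol/kg
CA = (α₁ + 2α₂)·DIC = (0.9439 + 2×0.02264) × 1.187 = 1.17 mmol/kg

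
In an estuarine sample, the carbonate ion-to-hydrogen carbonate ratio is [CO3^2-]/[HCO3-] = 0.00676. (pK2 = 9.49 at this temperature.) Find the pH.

From K2 = [H⁺][CO3^2-]/[HCO3-]:  pH = pK2 + log₁₀([CO3^2-]/[HCO3-])
log₁₀(0.00676) = -2.170
pH = 9.49 + (-2.170) = 7.32

pH = 7.32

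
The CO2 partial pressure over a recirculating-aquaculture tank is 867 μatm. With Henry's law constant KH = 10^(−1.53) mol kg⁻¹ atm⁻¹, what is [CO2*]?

KH = 10^(−1.53) = 2.951×10^-2 mol kg⁻¹ atm⁻¹
[CO2*] = KH · pCO2 = 2.951×10^-2 × 867×10^-6 atm = 2.56×10^-5 mol/kg

[CO2*] = 25.6 μmol/kg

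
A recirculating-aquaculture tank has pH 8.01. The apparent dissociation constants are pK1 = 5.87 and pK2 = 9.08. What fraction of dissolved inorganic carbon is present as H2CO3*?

α₀ = 1 / (1 + K1/[H⁺] + K1K2/[H⁺]²) = 1 / (1 + 10^+2.14 + 10^+1.07)
   = 1 / (1 + 138.04 + 11.749) = 1/150.79 = 0.006632

α₀ = 0.00663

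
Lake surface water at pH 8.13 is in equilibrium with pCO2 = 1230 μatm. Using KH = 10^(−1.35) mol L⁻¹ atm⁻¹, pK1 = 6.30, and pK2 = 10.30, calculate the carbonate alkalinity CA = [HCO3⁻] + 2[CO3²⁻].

CA = 3.76 mmol/L

[CO2*] = KH · pCO2 = 10^(−1.35) × 1230×10^-6 = 5.494×10^-5 mol/L
α₀ = 1/(1 + K1/[H⁺] + K1K2/[H⁺]²) = 1/(1 + 10^+1.83 + 10^-0.34) = 0.01448
DIC = [CO2*]/α₀ = 5.494×10^-5 / 0.01448 = 3.795 mmol/L
CA = (α₁ + 2α₂)·DIC = (0.9789 + 2×0.006618) × 3.795 = 3.76 mmol/L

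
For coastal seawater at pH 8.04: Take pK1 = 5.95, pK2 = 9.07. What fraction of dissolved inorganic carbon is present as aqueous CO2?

α₀ = 0.00738

α₀ = 1 / (1 + K1/[H⁺] + K1K2/[H⁺]²) = 1 / (1 + 10^+2.09 + 10^+1.06)
   = 1 / (1 + 123.03 + 11.482) = 1/135.51 = 0.007380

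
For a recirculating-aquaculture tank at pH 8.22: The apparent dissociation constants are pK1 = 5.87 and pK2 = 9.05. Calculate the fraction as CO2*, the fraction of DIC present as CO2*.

α₀ = 0.00388

α₀ = 1 / (1 + K1/[H⁺] + K1K2/[H⁺]²) = 1 / (1 + 10^+2.35 + 10^+1.52)
   = 1 / (1 + 223.87 + 33.113) = 1/257.99 = 0.003876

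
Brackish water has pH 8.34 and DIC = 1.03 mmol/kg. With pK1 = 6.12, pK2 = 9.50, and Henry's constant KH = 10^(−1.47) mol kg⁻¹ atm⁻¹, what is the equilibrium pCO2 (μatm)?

pCO2 = 170 μatm

α₀ = 1 / (1 + K1/[H⁺] + K1K2/[H⁺]²) = 1 / (1 + 10^+2.22 + 10^+1.06)
   = 1 / (1 + 165.96 + 11.482) = 1/178.44 = 0.005604
[CO2*] = α₀ × DIC = 0.005604 × 1.03 = 0.005772 mmol/kg = 5.772 μmol/kg
pCO2 = [CO2*]/KH = 5.772×10^-6 / 3.388×10^-2 = 170 μatm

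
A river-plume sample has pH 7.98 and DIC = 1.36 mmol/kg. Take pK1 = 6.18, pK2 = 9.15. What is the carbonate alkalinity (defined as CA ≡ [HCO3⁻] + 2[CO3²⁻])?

CA = 1.42 mmol/kg

CA = [HCO3⁻] + 2[CO3²⁻] = (α₁ + 2α₂)·DIC
At pH 7.98: [H⁺]/K1 = 10^-1.80 = 0.015849, K2/[H⁺] = 10^-1.17 = 0.067608
α₁ = 1/(1 + 0.015849 + 0.067608) = 1/1.0835 = 0.9230; α₂ = α₁·K2/[H⁺] = 0.06240
α₁ + 2α₂ = 1.0478
CA = 1.0478 × 1.36 = 1.42 mmol/kg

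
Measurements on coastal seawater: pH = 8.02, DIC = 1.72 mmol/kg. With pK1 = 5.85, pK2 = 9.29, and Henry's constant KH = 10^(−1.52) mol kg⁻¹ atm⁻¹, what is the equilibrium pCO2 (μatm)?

α₀ = 1 / (1 + K1/[H⁺] + K1K2/[H⁺]²) = 1 / (1 + 10^+2.17 + 10^+0.90)
   = 1 / (1 + 147.91 + 7.9433) = 1/156.85 = 0.006375
[CO2*] = α₀ × DIC = 0.006375 × 1.72 = 0.01097 mmol/kg = 10.97 μmol/kg
pCO2 = [CO2*]/KH = 1.097×10^-5 / 3.020×10^-2 = 363 μatm

pCO2 = 363 μatm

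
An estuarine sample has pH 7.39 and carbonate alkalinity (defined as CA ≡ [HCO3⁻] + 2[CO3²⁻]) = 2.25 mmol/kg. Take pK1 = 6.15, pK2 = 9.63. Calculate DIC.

DIC = 2.37 mmol/kg

CA = [HCO3⁻] + 2[CO3²⁻] = (α₁ + 2α₂)·DIC
At pH 7.39: [H⁺]/K1 = 10^-1.24 = 0.057544, K2/[H⁺] = 10^-2.24 = 0.0057544
α₁ = 1/(1 + 0.057544 + 0.0057544) = 1/1.0633 = 0.9405; α₂ = α₁·K2/[H⁺] = 0.005412
α₁ + 2α₂ = 0.9513
DIC = CA / (α₁ + 2α₂) = 2.25 / 0.9513 = 2.37 mmol/kg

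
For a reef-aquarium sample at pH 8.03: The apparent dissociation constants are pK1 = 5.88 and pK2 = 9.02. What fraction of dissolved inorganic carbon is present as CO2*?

α₀ = 1 / (1 + K1/[H⁺] + K1K2/[H⁺]²) = 1 / (1 + 10^+2.15 + 10^+1.16)
   = 1 / (1 + 141.25 + 14.454) = 1/156.71 = 0.006381

α₀ = 0.00638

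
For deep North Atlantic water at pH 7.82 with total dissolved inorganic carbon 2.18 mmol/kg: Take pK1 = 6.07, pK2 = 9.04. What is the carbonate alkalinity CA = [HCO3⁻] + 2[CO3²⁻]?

CA = [HCO3⁻] + 2[CO3²⁻] = (α₁ + 2α₂)·DIC
At pH 7.82: [H⁺]/K1 = 10^-1.75 = 0.017783, K2/[H⁺] = 10^-1.22 = 0.060256
α₁ = 1/(1 + 0.017783 + 0.060256) = 1/1.0780 = 0.9276; α₂ = α₁·K2/[H⁺] = 0.05589
α₁ + 2α₂ = 1.0394
CA = 1.0394 × 2.18 = 2.27 mmol/kg

CA = 2.27 mmol/kg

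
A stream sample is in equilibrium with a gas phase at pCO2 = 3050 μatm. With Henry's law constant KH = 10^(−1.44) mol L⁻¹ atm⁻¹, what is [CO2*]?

KH = 10^(−1.44) = 3.631×10^-2 mol L⁻¹ atm⁻¹
[CO2*] = KH · pCO2 = 3.631×10^-2 × 3050×10^-6 atm = 1.11×10^-4 mol/L

[CO2*] = 111 μmol/L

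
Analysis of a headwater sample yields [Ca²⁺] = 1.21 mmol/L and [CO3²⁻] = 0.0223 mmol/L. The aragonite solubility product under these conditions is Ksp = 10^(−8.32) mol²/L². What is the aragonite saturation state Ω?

Ω = 5.64

Ksp = 10^(−8.32) = 4.786×10^-9
Ω = [Ca²⁺][CO3²⁻]/Ksp = (1.21×10^-3)(0.0223×10^-3) / 4.786×10^-9 = 5.64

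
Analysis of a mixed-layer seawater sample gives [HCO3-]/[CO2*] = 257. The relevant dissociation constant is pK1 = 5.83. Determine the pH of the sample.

pH = 8.24

From K1 = [H⁺][HCO3-]/[CO2*]:  pH = pK1 + log₁₀([HCO3-]/[CO2*])
log₁₀(257) = +2.410
pH = 5.83 + (+2.410) = 8.24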